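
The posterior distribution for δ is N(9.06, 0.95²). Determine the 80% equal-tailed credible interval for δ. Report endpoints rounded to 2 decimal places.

The posterior is symmetric, so the 80% equal-tailed interval is δ = 9.06 ± z·0.95 with z = 1.282.
Half-width: 1.282 × 0.95 = 1.22.
9.06 − 1.22 = 7.84; 9.06 + 1.22 = 10.28.

[7.84, 10.28]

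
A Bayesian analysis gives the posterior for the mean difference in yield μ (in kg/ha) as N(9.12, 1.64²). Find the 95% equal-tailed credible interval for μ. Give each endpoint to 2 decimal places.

[5.91, 12.33]

The posterior is symmetric, so the 95% equal-tailed interval is μ = 9.12 ± z·1.64 with z = 1.960.
Half-width: 1.960 × 1.64 = 3.21.
9.12 − 3.21 = 5.91; 9.12 + 3.21 = 12.33.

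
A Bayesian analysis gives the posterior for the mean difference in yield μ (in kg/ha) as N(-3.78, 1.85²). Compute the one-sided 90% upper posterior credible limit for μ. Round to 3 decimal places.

-1.409

Need U with P(μ ≤ U) = 0.90: U = -3.78 + z_{0.1}·1.85.
z = 1.282; U = -3.78 + 1.282 × 1.85 = -1.409.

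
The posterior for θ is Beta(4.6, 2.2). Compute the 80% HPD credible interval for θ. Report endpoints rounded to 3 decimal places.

The posterior is unimodal and skewed, so the HPD interval has equal density at both endpoints and is the shortest 80% interval.
Solving f(0.495) = f(0.922) with F(0.922) − F(0.495) = 0.80 gives [0.495, 0.922].
For comparison, the equal-tailed interval is [0.442, 0.884]; the HPD is narrower and shifted toward the mode.

[0.495, 0.922]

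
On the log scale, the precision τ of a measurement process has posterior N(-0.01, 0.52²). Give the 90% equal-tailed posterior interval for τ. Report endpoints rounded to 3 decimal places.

[0.421, 2.329]

On the log scale the 90% interval is -0.01 ± 1.645 × 0.52 = [-0.8653, 0.8453].
Exponentiate: [e^-0.8653, e^0.8453] = [0.421, 2.329].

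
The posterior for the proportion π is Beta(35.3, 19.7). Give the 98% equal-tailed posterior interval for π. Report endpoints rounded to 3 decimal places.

Posterior: Beta(35.3, 19.7).
Equal-tailed 98% interval: the 0.01 and 0.99 quantiles of Beta(35.3, 19.7).
Posterior mean ≈ 0.642, SD ≈ 0.064; a Normal approximation gives roughly [0.493, 0.791].
Exact: F⁻¹(0.01) = 0.487; F⁻¹(0.99) = 0.782.

[0.487, 0.782]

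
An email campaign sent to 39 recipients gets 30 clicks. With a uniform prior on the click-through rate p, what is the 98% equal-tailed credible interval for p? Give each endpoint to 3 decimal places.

[0.586, 0.890]

Posterior: Beta(1+30, 1+9) = Beta(31, 10).
Equal-tailed 98% interval: the 0.01 and 0.99 quantiles of Beta(31, 10).
Posterior mean ≈ 0.756, SD ≈ 0.066; a Normal approximation gives roughly [0.602, 0.910].
Exact: F⁻¹(0.01) = 0.586; F⁻¹(0.99) = 0.890.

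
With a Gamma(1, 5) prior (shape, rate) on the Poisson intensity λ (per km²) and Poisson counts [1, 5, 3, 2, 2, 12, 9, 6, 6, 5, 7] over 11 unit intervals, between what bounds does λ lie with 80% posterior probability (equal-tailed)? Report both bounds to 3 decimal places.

Posterior: Gamma(1+58, 5+11) = Gamma(59, 16) (shape, rate).
Equal-tailed 80% interval: Gamma(59, 16) quantiles at 0.1 and 0.9.
Posterior mean ≈ 3.688, SD ≈ 0.480; a Normal approximation gives roughly [3.072, 4.303].
Exact: lower = 3.087; upper = 4.315.

[3.087, 4.315]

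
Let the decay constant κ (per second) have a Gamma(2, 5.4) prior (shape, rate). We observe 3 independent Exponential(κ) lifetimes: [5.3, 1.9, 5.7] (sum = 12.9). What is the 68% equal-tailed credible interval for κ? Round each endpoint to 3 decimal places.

[0.156, 0.391]

Posterior: Gamma(2+3, 5.4+12.9) = Gamma(5, 18.3) (shape, rate).
Equal-tailed 68% interval: Gamma(5, 18.3) quantiles at 0.16 and 0.84.
Posterior mean ≈ 0.273, SD ≈ 0.122; a Normal approximation gives roughly [0.152, 0.395].
Exact: lower = 0.156; upper = 0.391.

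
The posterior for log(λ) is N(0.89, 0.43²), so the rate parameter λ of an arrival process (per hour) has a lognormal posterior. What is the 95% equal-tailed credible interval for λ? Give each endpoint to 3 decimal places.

On the log scale the 95% interval is 0.89 ± 1.960 × 0.43 = [0.0472, 1.7328].
Exponentiate: [e^0.0472, e^1.7328] = [1.048, 5.656].

[1.048, 5.656]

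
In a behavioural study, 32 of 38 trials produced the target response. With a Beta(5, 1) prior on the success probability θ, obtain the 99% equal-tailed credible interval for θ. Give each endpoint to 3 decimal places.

Posterior: Beta(5+32, 1+6) = Beta(37, 7).
Equal-tailed 99% interval: the 0.005 and 0.995 quantiles of Beta(37, 7).
Posterior mean ≈ 0.841, SD ≈ 0.055; a Normal approximation gives roughly [0.700, 0.981].
Exact: F⁻¹(0.005) = 0.675; F⁻¹(0.995) = 0.950.

[0.675, 0.950]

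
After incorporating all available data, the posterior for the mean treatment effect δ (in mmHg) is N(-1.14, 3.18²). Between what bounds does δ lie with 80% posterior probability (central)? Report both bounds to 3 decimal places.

[-5.215, 2.935]

The posterior is symmetric, so the 80% equal-tailed interval is δ = -1.14 ± z·3.18 with z = 1.282.
Half-width: 1.282 × 3.18 = 4.075.
-1.14 − 4.075 = -5.215; -1.14 + 4.075 = 2.935.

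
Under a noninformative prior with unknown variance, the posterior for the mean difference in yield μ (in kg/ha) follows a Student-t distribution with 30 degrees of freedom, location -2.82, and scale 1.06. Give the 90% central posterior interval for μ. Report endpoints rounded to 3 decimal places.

[-4.619, -1.021]

The t_30 distribution is symmetric; the 90% interval is -2.82 ± t·1.06 with t_{0.95,30} = 1.697.
Half-width: 1.697 × 1.06 = 1.799.
-2.82 − 1.799 = -4.619; -2.82 + 1.799 = -1.021.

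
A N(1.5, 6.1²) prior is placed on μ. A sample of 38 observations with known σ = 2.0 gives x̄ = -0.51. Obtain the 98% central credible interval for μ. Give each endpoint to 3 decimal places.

[-1.258, 0.249]

Posterior precision = 1/6.1² + 38/2.0² = 0.0269 + 9.5000 = 9.5269, so posterior SD = 0.3240.
Posterior mean = (1.5/6.1² + 38·-0.51/2.0²) / 9.5269 = -0.5043.
Interval: -0.5043 ± 2.326 × 0.3240 → [-1.258, 0.249].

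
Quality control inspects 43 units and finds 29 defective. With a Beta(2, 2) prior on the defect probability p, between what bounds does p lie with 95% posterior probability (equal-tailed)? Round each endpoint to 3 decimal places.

[0.520, 0.786]

Posterior: Beta(2+29, 2+14) = Beta(31, 16).
Equal-tailed 95% interval: the 0.025 and 0.975 quantiles of Beta(31, 16).
Posterior mean ≈ 0.660, SD ≈ 0.068; a Normal approximation gives roughly [0.526, 0.794].
Exact: F⁻¹(0.025) = 0.520; F⁻¹(0.975) = 0.786.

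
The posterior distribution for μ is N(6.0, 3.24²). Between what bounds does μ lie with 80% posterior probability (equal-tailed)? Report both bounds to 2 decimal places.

The posterior is symmetric, so the 80% equal-tailed interval is μ = 6.0 ± z·3.24 with z = 1.282.
Half-width: 1.282 × 3.24 = 4.15.
6.0 − 4.15 = 1.85; 6.0 + 4.15 = 10.15.

[1.85, 10.15]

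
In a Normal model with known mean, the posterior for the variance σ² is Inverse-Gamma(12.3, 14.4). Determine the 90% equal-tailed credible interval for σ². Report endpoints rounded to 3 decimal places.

Inverse-Gamma(12.3, 14.4) quantiles: F⁻¹(0.05) and F⁻¹(0.95).
Equivalently, 1/σ² ~ Gamma(12.3, rate = 14.4); invert its 0.95 and 0.05 quantiles.
Posterior mean ≈ 1.274, SD ≈ 0.397; a Normal approximation gives roughly [0.621, 1.927].
Exact: lower = 0.775; upper = 2.013.

[0.775, 2.013]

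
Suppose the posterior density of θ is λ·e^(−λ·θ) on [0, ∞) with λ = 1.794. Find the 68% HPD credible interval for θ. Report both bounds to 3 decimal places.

The exponential density is strictly decreasing on [0, ∞), so the HPD interval is anchored at 0: [0, q] with P(θ ≤ q) = 0.68.
q = −ln(1 − 0.68) / 1.794 = 1.1394 / 1.794 = 0.635.

[0.000, 0.635]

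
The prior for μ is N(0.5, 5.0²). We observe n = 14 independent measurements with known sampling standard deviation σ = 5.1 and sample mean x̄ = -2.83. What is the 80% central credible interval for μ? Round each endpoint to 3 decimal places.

Posterior precision = 1/5.0² + 14/5.1² = 0.0400 + 0.5383 = 0.5783, so posterior SD = 1.3150.
Posterior mean = (0.5/5.0² + 14·-2.83/5.1²) / 0.5783 = -2.5997.
Interval: -2.5997 ± 1.282 × 1.3150 → [-4.285, -0.914].

[-4.285, -0.914]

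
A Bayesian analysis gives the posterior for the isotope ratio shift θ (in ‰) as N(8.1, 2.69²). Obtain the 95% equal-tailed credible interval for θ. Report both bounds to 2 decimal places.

[2.83, 13.37]

The posterior is symmetric, so the 95% equal-tailed interval is θ = 8.1 ± z·2.69 with z = 1.960.
Half-width: 1.960 × 2.69 = 5.27.
8.1 − 5.27 = 2.83; 8.1 + 5.27 = 13.37.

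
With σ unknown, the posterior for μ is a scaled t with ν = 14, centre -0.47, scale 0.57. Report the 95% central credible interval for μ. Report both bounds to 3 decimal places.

[-1.693, 0.753]

The t_14 distribution is symmetric; the 95% interval is -0.47 ± t·0.57 with t_{0.975,14} = 2.145.
Half-width: 2.145 × 0.57 = 1.223.
-0.47 − 1.223 = -1.693; -0.47 + 1.223 = 0.753.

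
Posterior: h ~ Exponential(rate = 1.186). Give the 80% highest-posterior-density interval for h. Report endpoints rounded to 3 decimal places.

The exponential density is strictly decreasing on [0, ∞), so the HPD interval is anchored at 0: [0, q] with P(h ≤ q) = 0.80.
q = −ln(1 − 0.80) / 1.186 = 1.6094 / 1.186 = 1.357.

[0.000, 1.357]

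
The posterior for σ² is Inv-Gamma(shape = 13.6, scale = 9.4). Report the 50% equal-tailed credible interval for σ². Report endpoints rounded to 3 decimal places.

Inverse-Gamma(13.6, 9.4) quantiles: F⁻¹(0.25) and F⁻¹(0.75).
Equivalently, 1/σ² ~ Gamma(13.6, rate = 9.4); invert its 0.75 and 0.25 quantiles.
Posterior mean ≈ 0.746, SD ≈ 0.219; a Normal approximation gives roughly [0.598, 0.894].
Exact: lower = 0.592; upper = 0.857.

[0.592, 0.857]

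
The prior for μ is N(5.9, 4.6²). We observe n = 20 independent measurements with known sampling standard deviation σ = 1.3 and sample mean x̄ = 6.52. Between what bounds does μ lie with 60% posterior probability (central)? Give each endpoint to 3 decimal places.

[6.273, 6.762]

Posterior precision = 1/4.6² + 20/1.3² = 0.0473 + 11.8343 = 11.8816, so posterior SD = 0.2901.
Posterior mean = (5.9/4.6² + 20·6.52/1.3²) / 11.8816 = 6.5175.
Interval: 6.5175 ± 0.842 × 0.2901 → [6.273, 6.762].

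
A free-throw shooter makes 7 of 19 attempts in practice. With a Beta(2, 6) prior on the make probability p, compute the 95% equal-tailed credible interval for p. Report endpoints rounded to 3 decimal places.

Posterior: Beta(2+7, 6+12) = Beta(9, 18).
Equal-tailed 95% interval: the 0.025 and 0.975 quantiles of Beta(9, 18).
Posterior mean ≈ 0.333, SD ≈ 0.089; a Normal approximation gives roughly [0.159, 0.508].
Exact: F⁻¹(0.025) = 0.172; F⁻¹(0.975) = 0.518.

[0.172, 0.518]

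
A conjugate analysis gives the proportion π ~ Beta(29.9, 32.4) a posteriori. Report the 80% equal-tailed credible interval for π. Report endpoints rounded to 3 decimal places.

Posterior: Beta(29.9, 32.4).
Equal-tailed 80% interval: the 0.1 and 0.9 quantiles of Beta(29.9, 32.4).
Posterior mean ≈ 0.480, SD ≈ 0.063; a Normal approximation gives roughly [0.399, 0.560].
Exact: F⁻¹(0.1) = 0.399; F⁻¹(0.9) = 0.561.

[0.399, 0.561]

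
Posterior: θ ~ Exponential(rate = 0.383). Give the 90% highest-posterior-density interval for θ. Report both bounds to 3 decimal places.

The exponential density is strictly decreasing on [0, ∞), so the HPD interval is anchored at 0: [0, q] with P(θ ≤ q) = 0.90.
q = −ln(1 − 0.90) / 0.383 = 2.3026 / 0.383 = 6.012.

[0.000, 6.012]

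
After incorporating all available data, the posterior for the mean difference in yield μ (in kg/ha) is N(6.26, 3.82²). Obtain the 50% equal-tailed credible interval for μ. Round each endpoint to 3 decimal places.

[3.683, 8.837]

The posterior is symmetric, so the 50% equal-tailed interval is μ = 6.26 ± z·3.82 with z = 0.674.
Half-width: 0.674 × 3.82 = 2.577.
6.26 − 2.577 = 3.683; 6.26 + 2.577 = 8.837.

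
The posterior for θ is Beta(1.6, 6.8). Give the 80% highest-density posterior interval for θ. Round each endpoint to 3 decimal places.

[0.011, 0.300]

The posterior is unimodal and skewed, so the HPD interval has equal density at both endpoints and is the shortest 80% interval.
Solving f(0.011) = f(0.300) with F(0.300) − F(0.011) = 0.80 gives [0.011, 0.300].
For comparison, the equal-tailed interval is [0.046, 0.371]; the HPD is narrower and shifted toward the mode.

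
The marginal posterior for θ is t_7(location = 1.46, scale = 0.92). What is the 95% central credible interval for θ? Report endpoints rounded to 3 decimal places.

[-0.715, 3.635]

The t_7 distribution is symmetric; the 95% interval is 1.46 ± t·0.92 with t_{0.975,7} = 2.365.
Half-width: 2.365 × 0.92 = 2.175.
1.46 − 2.175 = -0.715; 1.46 + 2.175 = 3.635.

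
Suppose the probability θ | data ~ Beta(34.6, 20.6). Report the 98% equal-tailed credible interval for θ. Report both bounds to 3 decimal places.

Posterior: Beta(34.6, 20.6).
Equal-tailed 98% interval: the 0.01 and 0.99 quantiles of Beta(34.6, 20.6).
Posterior mean ≈ 0.627, SD ≈ 0.065; a Normal approximation gives roughly [0.477, 0.777].
Exact: F⁻¹(0.01) = 0.472; F⁻¹(0.99) = 0.769.

[0.472, 0.769]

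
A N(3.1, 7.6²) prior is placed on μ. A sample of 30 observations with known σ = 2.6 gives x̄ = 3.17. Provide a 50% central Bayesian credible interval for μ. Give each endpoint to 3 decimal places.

[2.850, 3.489]

Posterior precision = 1/7.6² + 30/2.6² = 0.0173 + 4.4379 = 4.4552, so posterior SD = 0.4738.
Posterior mean = (3.1/7.6² + 30·3.17/2.6²) / 4.4552 = 3.1697.
Interval: 3.1697 ± 0.674 × 0.4738 → [2.850, 3.489].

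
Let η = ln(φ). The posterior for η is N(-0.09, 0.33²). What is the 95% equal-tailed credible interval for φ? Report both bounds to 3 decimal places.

On the log scale the 95% interval is -0.09 ± 1.960 × 0.33 = [-0.7368, 0.5568].
Exponentiate: [e^-0.7368, e^0.5568] = [0.479, 1.745].

[0.479, 1.745]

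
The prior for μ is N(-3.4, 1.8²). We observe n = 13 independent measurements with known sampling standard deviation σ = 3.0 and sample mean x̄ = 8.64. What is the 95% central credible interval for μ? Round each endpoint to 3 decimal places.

[5.040, 8.001]

Posterior precision = 1/1.8² + 13/3.0² = 0.3086 + 1.4444 = 1.7531, so posterior SD = 0.7553.
Posterior mean = (-3.4/1.8² + 13·8.64/3.0²) / 1.7531 = 6.5203.
Interval: 6.5203 ± 1.960 × 0.7553 → [5.040, 8.001].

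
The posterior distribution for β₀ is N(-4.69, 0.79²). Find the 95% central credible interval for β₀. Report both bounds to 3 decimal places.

The posterior is symmetric, so the 95% equal-tailed interval is β₀ = -4.69 ± z·0.79 with z = 1.960.
Half-width: 1.960 × 0.79 = 1.548.
-4.69 − 1.548 = -6.238; -4.69 + 1.548 = -3.142.

[-6.238, -3.142]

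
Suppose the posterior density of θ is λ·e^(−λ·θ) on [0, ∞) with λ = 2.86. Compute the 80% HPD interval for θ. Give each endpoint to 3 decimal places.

[0.000, 0.563]

The exponential density is strictly decreasing on [0, ∞), so the HPD interval is anchored at 0: [0, q] with P(θ ≤ q) = 0.80.
q = −ln(1 − 0.80) / 2.86 = 1.6094 / 2.86 = 0.563.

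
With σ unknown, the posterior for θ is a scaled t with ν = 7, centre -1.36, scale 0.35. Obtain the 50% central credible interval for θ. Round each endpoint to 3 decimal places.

[-1.609, -1.111]

The t_7 distribution is symmetric; the 50% interval is -1.36 ± t·0.35 with t_{0.75,7} = 0.711.
Half-width: 0.711 × 0.35 = 0.249.
-1.36 − 0.249 = -1.609; -1.36 + 0.249 = -1.111.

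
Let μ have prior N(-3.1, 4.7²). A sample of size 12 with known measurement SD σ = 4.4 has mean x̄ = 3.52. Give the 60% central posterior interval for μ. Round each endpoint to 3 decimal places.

Posterior precision = 1/4.7² + 12/4.4² = 0.0453 + 0.6198 = 0.6651, so posterior SD = 1.2262.
Posterior mean = (-3.1/4.7² + 12·3.52/4.4²) / 0.6651 = 3.0694.
Interval: 3.0694 ± 0.842 × 1.2262 → [2.037, 4.101].

[2.037, 4.101]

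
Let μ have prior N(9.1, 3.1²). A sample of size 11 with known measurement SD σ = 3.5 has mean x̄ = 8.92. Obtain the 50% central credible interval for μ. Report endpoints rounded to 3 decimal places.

[8.265, 9.613]

Posterior precision = 1/3.1² + 11/3.5² = 0.1041 + 0.8980 = 1.0020, so posterior SD = 0.9990.
Posterior mean = (9.1/3.1² + 11·8.92/3.5²) / 1.0020 = 8.9387.
Interval: 8.9387 ± 0.674 × 0.9990 → [8.265, 9.613].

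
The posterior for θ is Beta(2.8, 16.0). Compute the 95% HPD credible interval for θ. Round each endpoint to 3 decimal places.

The posterior is unimodal and skewed, so the HPD interval has equal density at both endpoints and is the shortest 95% interval.
Solving f(0.017) = f(0.305) with F(0.305) − F(0.017) = 0.95 gives [0.017, 0.305].
For comparison, the equal-tailed interval is [0.031, 0.336]; the HPD is narrower and shifted toward the mode.

[0.017, 0.305]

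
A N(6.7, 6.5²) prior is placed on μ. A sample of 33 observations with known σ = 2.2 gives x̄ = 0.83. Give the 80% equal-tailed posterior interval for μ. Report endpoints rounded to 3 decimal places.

[0.360, 1.340]

Posterior precision = 1/6.5² + 33/2.2² = 0.0237 + 6.8182 = 6.8419, so posterior SD = 0.3823.
Posterior mean = (6.7/6.5² + 33·0.83/2.2²) / 6.8419 = 0.8503.
Interval: 0.8503 ± 1.282 × 0.3823 → [0.360, 1.340].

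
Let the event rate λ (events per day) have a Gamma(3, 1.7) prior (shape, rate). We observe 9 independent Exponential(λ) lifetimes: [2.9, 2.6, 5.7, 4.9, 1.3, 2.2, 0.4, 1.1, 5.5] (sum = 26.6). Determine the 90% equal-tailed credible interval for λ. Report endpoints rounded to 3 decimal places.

Posterior: Gamma(3+9, 1.7+26.6) = Gamma(12, 28.3) (shape, rate).
Equal-tailed 90% interval: Gamma(12, 28.3) quantiles at 0.05 and 0.95.
Posterior mean ≈ 0.424, SD ≈ 0.122; a Normal approximation gives roughly [0.223, 0.625].
Exact: lower = 0.245; upper = 0.643.

[0.245, 0.643]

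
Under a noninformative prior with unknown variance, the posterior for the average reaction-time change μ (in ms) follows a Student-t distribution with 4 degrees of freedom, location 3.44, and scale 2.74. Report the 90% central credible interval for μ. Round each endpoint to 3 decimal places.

[-2.401, 9.281]

The t_4 distribution is symmetric; the 90% interval is 3.44 ± t·2.74 with t_{0.95,4} = 2.132.
Half-width: 2.132 × 2.74 = 5.841.
3.44 − 5.841 = -2.401; 3.44 + 5.841 = 9.281.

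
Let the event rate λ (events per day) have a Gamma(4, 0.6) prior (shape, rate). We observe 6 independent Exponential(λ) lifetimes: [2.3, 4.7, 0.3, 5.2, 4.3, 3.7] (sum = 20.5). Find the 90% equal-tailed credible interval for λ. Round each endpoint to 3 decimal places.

Posterior: Gamma(4+6, 0.6+20.5) = Gamma(10, 21.1) (shape, rate).
Equal-tailed 90% interval: Gamma(10, 21.1) quantiles at 0.05 and 0.95.
Posterior mean ≈ 0.474, SD ≈ 0.150; a Normal approximation gives roughly [0.227, 0.720].
Exact: lower = 0.257; upper = 0.744.

[0.257, 0.744]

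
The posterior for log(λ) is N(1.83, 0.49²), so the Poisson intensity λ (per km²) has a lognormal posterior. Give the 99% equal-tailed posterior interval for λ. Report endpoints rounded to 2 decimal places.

On the log scale the 99% interval is 1.83 ± 2.576 × 0.49 = [0.5678, 3.0922].
Exponentiate: [e^0.5678, e^3.0922] = [1.76, 22.02].

[1.76, 22.02]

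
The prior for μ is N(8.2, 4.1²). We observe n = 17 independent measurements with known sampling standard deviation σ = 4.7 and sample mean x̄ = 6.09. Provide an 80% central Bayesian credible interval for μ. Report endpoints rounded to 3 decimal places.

Posterior precision = 1/4.1² + 17/4.7² = 0.0595 + 0.7696 = 0.8291, so posterior SD = 1.0983.
Posterior mean = (8.2/4.1² + 17·6.09/4.7²) / 0.8291 = 6.2414.
Interval: 6.2414 ± 1.282 × 1.0983 → [4.834, 7.649].

[4.834, 7.649]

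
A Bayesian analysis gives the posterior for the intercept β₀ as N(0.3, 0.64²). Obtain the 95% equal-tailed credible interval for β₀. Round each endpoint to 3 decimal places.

The posterior is symmetric, so the 95% equal-tailed interval is β₀ = 0.3 ± z·0.64 with z = 1.960.
Half-width: 1.960 × 0.64 = 1.254.
0.3 − 1.254 = -0.954; 0.3 + 1.254 = 1.554.

[-0.954, 1.554]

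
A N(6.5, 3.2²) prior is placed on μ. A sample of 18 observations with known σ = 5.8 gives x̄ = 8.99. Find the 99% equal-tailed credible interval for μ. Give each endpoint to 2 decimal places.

[5.37, 11.84]

Posterior precision = 1/3.2² + 18/5.8² = 0.0977 + 0.5351 = 0.6327, so posterior SD = 1.2572.
Posterior mean = (6.5/3.2² + 18·8.99/5.8²) / 0.6327 = 8.6057.
Interval: 8.6057 ± 2.576 × 1.2572 → [5.37, 11.84].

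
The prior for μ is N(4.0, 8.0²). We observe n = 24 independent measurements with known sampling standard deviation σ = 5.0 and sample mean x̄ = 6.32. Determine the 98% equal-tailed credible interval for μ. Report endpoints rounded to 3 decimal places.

Posterior precision = 1/8.0² + 24/5.0² = 0.0156 + 0.9600 = 0.9756, so posterior SD = 1.0124.
Posterior mean = (4.0/8.0² + 24·6.32/5.0²) / 0.9756 = 6.2828.
Interval: 6.2828 ± 2.326 × 1.0124 → [3.928, 8.638].

[3.928, 8.638]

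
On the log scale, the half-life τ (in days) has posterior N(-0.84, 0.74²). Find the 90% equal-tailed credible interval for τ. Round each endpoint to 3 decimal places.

[0.128, 1.458]

On the log scale the 90% interval is -0.84 ± 1.645 × 0.74 = [-2.0572, 0.3772].
Exponentiate: [e^-2.0572, e^0.3772] = [0.128, 1.458].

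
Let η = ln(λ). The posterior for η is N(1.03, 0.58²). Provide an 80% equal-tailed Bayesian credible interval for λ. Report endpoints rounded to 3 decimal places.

On the log scale the 80% interval is 1.03 ± 1.282 × 0.58 = [0.2867, 1.7733].
Exponentiate: [e^0.2867, e^1.7733] = [1.332, 5.890].

[1.332, 5.890]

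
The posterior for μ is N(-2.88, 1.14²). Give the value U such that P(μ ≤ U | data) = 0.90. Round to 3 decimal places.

-1.419

Need U with P(μ ≤ U) = 0.90: U = -2.88 + z_{0.1}·1.14.
z = 1.282; U = -2.88 + 1.282 × 1.14 = -1.419.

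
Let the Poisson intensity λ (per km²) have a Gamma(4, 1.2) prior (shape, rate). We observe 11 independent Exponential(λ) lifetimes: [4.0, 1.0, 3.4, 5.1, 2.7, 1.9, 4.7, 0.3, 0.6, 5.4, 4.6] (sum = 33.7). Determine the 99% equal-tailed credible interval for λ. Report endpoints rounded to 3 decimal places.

[0.198, 0.769]

Posterior: Gamma(4+11, 1.2+33.7) = Gamma(15, 34.9) (shape, rate).
Equal-tailed 99% interval: Gamma(15, 34.9) quantiles at 0.005 and 0.995.
Posterior mean ≈ 0.430, SD ≈ 0.111; a Normal approximation gives roughly [0.144, 0.716].
Exact: lower = 0.198; upper = 0.769.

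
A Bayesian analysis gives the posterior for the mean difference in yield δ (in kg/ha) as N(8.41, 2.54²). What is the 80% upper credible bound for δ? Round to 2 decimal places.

Need U with P(δ ≤ U) = 0.80: U = 8.41 + z_{0.2}·2.54.
z = 0.842; U = 8.41 + 0.842 × 2.54 = 10.55.

10.55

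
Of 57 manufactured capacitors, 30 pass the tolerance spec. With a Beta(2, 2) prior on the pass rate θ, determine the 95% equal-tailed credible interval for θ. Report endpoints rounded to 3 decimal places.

Posterior: Beta(2+30, 2+27) = Beta(32, 29).
Equal-tailed 95% interval: the 0.025 and 0.975 quantiles of Beta(32, 29).
Posterior mean ≈ 0.525, SD ≈ 0.063; a Normal approximation gives roughly [0.400, 0.649].
Exact: F⁻¹(0.025) = 0.400; F⁻¹(0.975) = 0.648.

[0.400, 0.648]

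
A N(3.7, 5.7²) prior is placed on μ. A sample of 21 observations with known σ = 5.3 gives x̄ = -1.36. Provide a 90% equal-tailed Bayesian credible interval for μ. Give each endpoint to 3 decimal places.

Posterior precision = 1/5.7² + 21/5.3² = 0.0308 + 0.7476 = 0.7784, so posterior SD = 1.1335.
Posterior mean = (3.7/5.7² + 21·-1.36/5.3²) / 0.7784 = -1.1599.
Interval: -1.1599 ± 1.645 × 1.1335 → [-3.024, 0.704].

[-3.024, 0.704]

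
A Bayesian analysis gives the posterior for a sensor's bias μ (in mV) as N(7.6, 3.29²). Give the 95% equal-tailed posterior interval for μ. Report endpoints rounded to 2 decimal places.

[1.15, 14.05]

The posterior is symmetric, so the 95% equal-tailed interval is μ = 7.6 ± z·3.29 with z = 1.960.
Half-width: 1.960 × 3.29 = 6.45.
7.6 − 6.45 = 1.15; 7.6 + 6.45 = 14.05.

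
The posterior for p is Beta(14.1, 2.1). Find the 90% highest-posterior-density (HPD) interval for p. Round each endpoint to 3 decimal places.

[0.754, 0.990]

The posterior is unimodal and skewed, so the HPD interval has equal density at both endpoints and is the shortest 90% interval.
Solving f(0.754) = f(0.990) with F(0.990) − F(0.754) = 0.90 gives [0.754, 0.990].
For comparison, the equal-tailed interval is [0.715, 0.973]; the HPD is narrower and shifted toward the mode.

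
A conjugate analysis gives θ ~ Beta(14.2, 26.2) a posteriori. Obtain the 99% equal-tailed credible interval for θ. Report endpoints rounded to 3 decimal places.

[0.178, 0.552]

Posterior: Beta(14.2, 26.2).
Equal-tailed 99% interval: the 0.005 and 0.995 quantiles of Beta(14.2, 26.2).
Posterior mean ≈ 0.351, SD ≈ 0.074; a Normal approximation gives roughly [0.160, 0.543].
Exact: F⁻¹(0.005) = 0.178; F⁻¹(0.995) = 0.552.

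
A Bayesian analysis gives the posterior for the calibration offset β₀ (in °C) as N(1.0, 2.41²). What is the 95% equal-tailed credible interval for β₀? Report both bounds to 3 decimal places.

The posterior is symmetric, so the 95% equal-tailed interval is β₀ = 1.0 ± z·2.41 with z = 1.960.
Half-width: 1.960 × 2.41 = 4.724.
1.0 − 4.724 = -3.724; 1.0 + 4.724 = 5.724.

[-3.724, 5.724]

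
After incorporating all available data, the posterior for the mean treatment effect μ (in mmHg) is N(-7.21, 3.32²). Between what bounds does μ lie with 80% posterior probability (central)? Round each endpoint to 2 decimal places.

[-11.46, -2.96]

The posterior is symmetric, so the 80% equal-tailed interval is μ = -7.21 ± z·3.32 with z = 1.282.
Half-width: 1.282 × 3.32 = 4.25.
-7.21 − 4.25 = -11.46; -7.21 + 4.25 = -2.96.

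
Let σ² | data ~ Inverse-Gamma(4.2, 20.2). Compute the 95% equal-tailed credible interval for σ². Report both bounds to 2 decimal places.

[2.23, 16.94]

Inverse-Gamma(4.2, 20.2) quantiles: F⁻¹(0.025) and F⁻¹(0.975).
Equivalently, 1/σ² ~ Gamma(4.2, rate = 20.2); invert its 0.975 and 0.025 quantiles.
Posterior mean ≈ 6.31, SD ≈ 4.26; a Normal approximation gives roughly [-2.03, 14.65].
Exact: lower = 2.23; upper = 16.94.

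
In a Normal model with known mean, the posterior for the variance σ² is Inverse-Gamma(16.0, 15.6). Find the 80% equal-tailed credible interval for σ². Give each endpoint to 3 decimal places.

[0.733, 1.401]

Inverse-Gamma(16.0, 15.6) quantiles: F⁻¹(0.1) and F⁻¹(0.9).
Equivalently, 1/σ² ~ Gamma(16.0, rate = 15.6); invert its 0.9 and 0.1 quantiles.
Posterior mean ≈ 1.040, SD ≈ 0.278; a Normal approximation gives roughly [0.684, 1.396].
Exact: lower = 0.733; upper = 1.401.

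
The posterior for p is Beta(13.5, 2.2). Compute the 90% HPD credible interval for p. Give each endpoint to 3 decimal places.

The posterior is unimodal and skewed, so the HPD interval has equal density at both endpoints and is the shortest 90% interval.
Solving f(0.737) = f(0.988) with F(0.988) − F(0.737) = 0.90 gives [0.737, 0.988].
For comparison, the equal-tailed interval is [0.698, 0.969]; the HPD is narrower and shifted toward the mode.

[0.737, 0.988]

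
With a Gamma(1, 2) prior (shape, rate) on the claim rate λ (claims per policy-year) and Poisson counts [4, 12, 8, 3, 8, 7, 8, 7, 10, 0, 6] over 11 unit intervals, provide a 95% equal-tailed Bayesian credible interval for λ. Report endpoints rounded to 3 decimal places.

Posterior: Gamma(1+73, 2+11) = Gamma(74, 13) (shape, rate).
Equal-tailed 95% interval: Gamma(74, 13) quantiles at 0.025 and 0.975.
Posterior mean ≈ 5.692, SD ≈ 0.662; a Normal approximation gives roughly [4.395, 6.989].
Exact: lower = 4.470; upper = 7.061.

[4.470, 7.061]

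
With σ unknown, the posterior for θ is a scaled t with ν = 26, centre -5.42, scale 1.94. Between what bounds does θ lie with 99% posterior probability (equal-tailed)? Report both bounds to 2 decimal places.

[-10.81, -0.03]

The t_26 distribution is symmetric; the 99% interval is -5.42 ± t·1.94 with t_{0.995,26} = 2.779.
Half-width: 2.779 × 1.94 = 5.39.
-5.42 − 5.39 = -10.81; -5.42 + 5.39 = -0.03.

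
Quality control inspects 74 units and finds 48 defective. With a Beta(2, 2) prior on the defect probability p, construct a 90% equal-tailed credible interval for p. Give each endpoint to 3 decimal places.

Posterior: Beta(2+48, 2+26) = Beta(50, 28).
Equal-tailed 90% interval: the 0.05 and 0.95 quantiles of Beta(50, 28).
Posterior mean ≈ 0.641, SD ≈ 0.054; a Normal approximation gives roughly [0.552, 0.730].
Exact: F⁻¹(0.05) = 0.550; F⁻¹(0.95) = 0.728.

[0.550, 0.728]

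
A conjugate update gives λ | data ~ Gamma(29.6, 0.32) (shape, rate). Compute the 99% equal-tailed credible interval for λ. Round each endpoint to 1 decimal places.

[54.6, 142.1]

Posterior: Gamma(shape 29.6, rate 0.32).
Equal-tailed 99% interval: Gamma(29.6, 0.32) quantiles at 0.005 and 0.995.
Posterior mean ≈ 92.5, SD ≈ 17.0; a Normal approximation gives roughly [48.7, 136.3].
Exact: lower = 54.6; upper = 142.1.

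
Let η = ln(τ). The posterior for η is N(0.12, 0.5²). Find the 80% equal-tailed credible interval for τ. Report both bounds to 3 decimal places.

[0.594, 2.140]

On the log scale the 80% interval is 0.12 ± 1.282 × 0.5 = [-0.5208, 0.7608].
Exponentiate: [e^-0.5208, e^0.7608] = [0.594, 2.140].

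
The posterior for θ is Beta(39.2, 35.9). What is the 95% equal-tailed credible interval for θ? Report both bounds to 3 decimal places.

[0.410, 0.633]

Posterior: Beta(39.2, 35.9).
Equal-tailed 95% interval: the 0.025 and 0.975 quantiles of Beta(39.2, 35.9).
Posterior mean ≈ 0.522, SD ≈ 0.057; a Normal approximation gives roughly [0.410, 0.634].
Exact: F⁻¹(0.025) = 0.410; F⁻¹(0.975) = 0.633.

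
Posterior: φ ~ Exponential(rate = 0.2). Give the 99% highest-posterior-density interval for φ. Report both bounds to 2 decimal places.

[0.00, 23.03]

The exponential density is strictly decreasing on [0, ∞), so the HPD interval is anchored at 0: [0, q] with P(φ ≤ q) = 0.99.
q = −ln(1 − 0.99) / 0.2 = 4.6052 / 0.2 = 23.03.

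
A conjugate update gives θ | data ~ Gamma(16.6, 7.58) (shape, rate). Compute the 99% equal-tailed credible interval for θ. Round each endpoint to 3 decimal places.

[1.052, 3.820]

Posterior: Gamma(shape 16.6, rate 7.58).
Equal-tailed 99% interval: Gamma(16.6, 7.58) quantiles at 0.005 and 0.995.
Posterior mean ≈ 2.190, SD ≈ 0.538; a Normal approximation gives roughly [0.805, 3.575].
Exact: lower = 1.052; upper = 3.820.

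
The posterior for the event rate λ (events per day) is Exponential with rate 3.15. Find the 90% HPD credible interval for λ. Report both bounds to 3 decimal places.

The exponential density is strictly decreasing on [0, ∞), so the HPD interval is anchored at 0: [0, q] with P(λ ≤ q) = 0.90.
q = −ln(1 − 0.90) / 3.15 = 2.3026 / 3.15 = 0.731.

[0.000, 0.731]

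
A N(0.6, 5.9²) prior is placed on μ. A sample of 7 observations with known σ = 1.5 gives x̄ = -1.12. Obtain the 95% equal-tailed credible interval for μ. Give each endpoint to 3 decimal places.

[-2.210, 0.002]

Posterior precision = 1/5.9² + 7/1.5² = 0.0287 + 3.1111 = 3.1398, so posterior SD = 0.5643.
Posterior mean = (0.6/5.9² + 7·-1.12/1.5²) / 3.1398 = -1.1043.
Interval: -1.1043 ± 1.960 × 0.5643 → [-2.210, 0.002].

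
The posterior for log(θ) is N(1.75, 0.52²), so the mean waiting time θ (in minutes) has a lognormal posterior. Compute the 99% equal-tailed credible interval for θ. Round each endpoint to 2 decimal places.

On the log scale the 99% interval is 1.75 ± 2.576 × 0.52 = [0.4106, 3.0894].
Exponentiate: [e^0.4106, e^3.0894] = [1.51, 21.96].

[1.51, 21.96]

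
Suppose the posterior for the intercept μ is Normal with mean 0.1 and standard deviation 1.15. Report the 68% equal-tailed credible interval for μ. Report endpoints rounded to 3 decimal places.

[-1.044, 1.244]

The posterior is symmetric, so the 68% equal-tailed interval is μ = 0.1 ± z·1.15 with z = 0.994.
Half-width: 0.994 × 1.15 = 1.144.
0.1 − 1.144 = -1.044; 0.1 + 1.144 = 1.244.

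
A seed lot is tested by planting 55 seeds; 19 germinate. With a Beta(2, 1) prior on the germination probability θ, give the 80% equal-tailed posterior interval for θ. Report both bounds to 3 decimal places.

Posterior: Beta(2+19, 1+36) = Beta(21, 37).
Equal-tailed 80% interval: the 0.1 and 0.9 quantiles of Beta(21, 37).
Posterior mean ≈ 0.362, SD ≈ 0.063; a Normal approximation gives roughly [0.282, 0.442].
Exact: F⁻¹(0.1) = 0.283; F⁻¹(0.9) = 0.444.

[0.283, 0.444]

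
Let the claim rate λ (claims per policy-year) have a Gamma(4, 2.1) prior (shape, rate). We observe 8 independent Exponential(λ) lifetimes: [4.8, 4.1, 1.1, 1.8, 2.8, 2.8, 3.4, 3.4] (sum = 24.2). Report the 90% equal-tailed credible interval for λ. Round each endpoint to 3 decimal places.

Posterior: Gamma(4+8, 2.1+24.2) = Gamma(12, 26.3) (shape, rate).
Equal-tailed 90% interval: Gamma(12, 26.3) quantiles at 0.05 and 0.95.
Posterior mean ≈ 0.456, SD ≈ 0.132; a Normal approximation gives roughly [0.240, 0.673].
Exact: lower = 0.263; upper = 0.692.

[0.263, 0.692]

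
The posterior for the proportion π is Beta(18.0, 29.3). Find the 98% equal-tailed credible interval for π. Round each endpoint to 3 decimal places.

Posterior: Beta(18.0, 29.3).
Equal-tailed 98% interval: the 0.01 and 0.99 quantiles of Beta(18.0, 29.3).
Posterior mean ≈ 0.381, SD ≈ 0.070; a Normal approximation gives roughly [0.218, 0.543].
Exact: F⁻¹(0.01) = 0.227; F⁻¹(0.99) = 0.548.

[0.227, 0.548]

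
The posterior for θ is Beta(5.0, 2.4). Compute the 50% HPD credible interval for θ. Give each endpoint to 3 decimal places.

The posterior is unimodal and skewed, so the HPD interval has equal density at both endpoints and is the shortest 50% interval.
Solving f(0.617) = f(0.843) with F(0.843) − F(0.617) = 0.50 gives [0.617, 0.843].
For comparison, the equal-tailed interval is [0.568, 0.800]; the HPD is narrower and shifted toward the mode.

[0.617, 0.843]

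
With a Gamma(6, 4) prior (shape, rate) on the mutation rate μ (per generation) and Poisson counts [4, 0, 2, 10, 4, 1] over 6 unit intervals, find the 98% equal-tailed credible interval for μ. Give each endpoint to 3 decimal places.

Posterior: Gamma(6+21, 4+6) = Gamma(27, 10) (shape, rate).
Equal-tailed 98% interval: Gamma(27, 10) quantiles at 0.01 and 0.99.
Posterior mean ≈ 2.700, SD ≈ 0.520; a Normal approximation gives roughly [1.491, 3.909].
Exact: lower = 1.640; upper = 4.053.

[1.640, 4.053]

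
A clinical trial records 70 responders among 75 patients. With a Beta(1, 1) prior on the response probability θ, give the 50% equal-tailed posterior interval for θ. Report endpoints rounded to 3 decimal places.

[0.904, 0.944]

Posterior: Beta(1+70, 1+5) = Beta(71, 6).
Equal-tailed 50% interval: the 0.25 and 0.75 quantiles of Beta(71, 6).
Posterior mean ≈ 0.922, SD ≈ 0.030; a Normal approximation gives roughly [0.902, 0.943].
Exact: F⁻¹(0.25) = 0.904; F⁻¹(0.75) = 0.944.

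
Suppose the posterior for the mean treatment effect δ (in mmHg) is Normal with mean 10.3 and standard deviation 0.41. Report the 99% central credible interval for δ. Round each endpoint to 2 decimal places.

[9.24, 11.36]

The posterior is symmetric, so the 99% equal-tailed interval is δ = 10.3 ± z·0.41 with z = 2.576.
Half-width: 2.576 × 0.41 = 1.06.
10.3 − 1.06 = 9.24; 10.3 + 1.06 = 11.36.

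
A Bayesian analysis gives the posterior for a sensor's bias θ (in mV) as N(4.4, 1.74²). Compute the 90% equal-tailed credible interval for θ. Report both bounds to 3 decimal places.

The posterior is symmetric, so the 90% equal-tailed interval is θ = 4.4 ± z·1.74 with z = 1.645.
Half-width: 1.645 × 1.74 = 2.862.
4.4 − 2.862 = 1.538; 4.4 + 2.862 = 7.262.

[1.538, 7.262]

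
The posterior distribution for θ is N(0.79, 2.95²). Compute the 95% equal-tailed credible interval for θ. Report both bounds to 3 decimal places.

[-4.992, 6.572]

The posterior is symmetric, so the 95% equal-tailed interval is θ = 0.79 ± z·2.95 with z = 1.960.
Half-width: 1.960 × 2.95 = 5.782.
0.79 − 5.782 = -4.992; 0.79 + 5.782 = 6.572.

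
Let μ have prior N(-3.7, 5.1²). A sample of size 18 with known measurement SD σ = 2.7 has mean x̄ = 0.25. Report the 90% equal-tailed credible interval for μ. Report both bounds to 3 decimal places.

[-0.849, 1.228]

Posterior precision = 1/5.1² + 18/2.7² = 0.0384 + 2.4691 = 2.5076, so posterior SD = 0.6315.
Posterior mean = (-3.7/5.1² + 18·0.25/2.7²) / 2.5076 = 0.1894.
Interval: 0.1894 ± 1.645 × 0.6315 → [-0.849, 1.228].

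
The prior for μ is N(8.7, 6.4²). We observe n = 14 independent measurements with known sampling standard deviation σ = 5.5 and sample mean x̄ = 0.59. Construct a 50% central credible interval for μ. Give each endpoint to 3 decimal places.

Posterior precision = 1/6.4² + 14/5.5² = 0.0244 + 0.4628 = 0.4872, so posterior SD = 1.4326.
Posterior mean = (8.7/6.4² + 14·0.59/5.5²) / 0.4872 = 0.9964.
Interval: 0.9964 ± 0.674 × 1.4326 → [0.030, 1.963].

[0.030, 1.963]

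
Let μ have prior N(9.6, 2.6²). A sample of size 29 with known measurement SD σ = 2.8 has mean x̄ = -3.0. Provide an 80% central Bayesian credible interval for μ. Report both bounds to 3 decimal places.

Posterior precision = 1/2.6² + 29/2.8² = 0.1479 + 3.6990 = 3.8469, so posterior SD = 0.5099.
Posterior mean = (9.6/2.6² + 29·-3.0/2.8²) / 3.8469 = -2.5155.
Interval: -2.5155 ± 1.282 × 0.5099 → [-3.169, -1.862].

[-3.169, -1.862]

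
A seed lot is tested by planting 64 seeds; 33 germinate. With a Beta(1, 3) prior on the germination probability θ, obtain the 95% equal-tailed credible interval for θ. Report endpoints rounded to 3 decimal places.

Posterior: Beta(1+33, 3+31) = Beta(34, 34).
Equal-tailed 95% interval: the 0.025 and 0.975 quantiles of Beta(34, 34).
Posterior mean ≈ 0.500, SD ≈ 0.060; a Normal approximation gives roughly [0.382, 0.618].
Exact: F⁻¹(0.025) = 0.382; F⁻¹(0.975) = 0.618.

[0.382, 0.618]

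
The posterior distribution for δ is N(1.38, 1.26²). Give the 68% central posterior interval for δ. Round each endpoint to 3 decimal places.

The posterior is symmetric, so the 68% equal-tailed interval is δ = 1.38 ± z·1.26 with z = 0.994.
Half-width: 0.994 × 1.26 = 1.253.
1.38 − 1.253 = 0.127; 1.38 + 1.253 = 2.633.

[0.127, 2.633]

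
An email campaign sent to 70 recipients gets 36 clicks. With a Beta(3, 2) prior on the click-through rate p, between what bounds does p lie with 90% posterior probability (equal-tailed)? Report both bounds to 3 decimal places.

Posterior: Beta(3+36, 2+34) = Beta(39, 36).
Equal-tailed 90% interval: the 0.05 and 0.95 quantiles of Beta(39, 36).
Posterior mean ≈ 0.520, SD ≈ 0.057; a Normal approximation gives roughly [0.426, 0.614].
Exact: F⁻¹(0.05) = 0.425; F⁻¹(0.95) = 0.614.

[0.425, 0.614]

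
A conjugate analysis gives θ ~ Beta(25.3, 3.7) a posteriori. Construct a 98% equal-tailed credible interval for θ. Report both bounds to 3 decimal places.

[0.698, 0.974]

Posterior: Beta(25.3, 3.7).
Equal-tailed 98% interval: the 0.01 and 0.99 quantiles of Beta(25.3, 3.7).
Posterior mean ≈ 0.872, SD ≈ 0.061; a Normal approximation gives roughly [0.731, 1.014].
Exact: F⁻¹(0.01) = 0.698; F⁻¹(0.99) = 0.974.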